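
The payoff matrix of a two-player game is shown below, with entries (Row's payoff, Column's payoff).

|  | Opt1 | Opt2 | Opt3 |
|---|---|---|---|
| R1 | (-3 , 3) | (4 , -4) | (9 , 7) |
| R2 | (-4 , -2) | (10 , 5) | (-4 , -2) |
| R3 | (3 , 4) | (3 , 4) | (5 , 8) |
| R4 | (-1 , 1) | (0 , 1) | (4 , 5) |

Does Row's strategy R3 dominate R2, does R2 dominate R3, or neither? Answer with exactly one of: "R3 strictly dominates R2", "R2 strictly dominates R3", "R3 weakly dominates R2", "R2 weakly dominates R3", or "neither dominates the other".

neither dominates the other

Compare R3 to R2 across every action of Column: Opt1: 3>-4, Opt2: 3<10, Opt3: 5>-4.
R3 does better at Opt1, Opt3 but worse at Opt2; neither strategy dominates the other.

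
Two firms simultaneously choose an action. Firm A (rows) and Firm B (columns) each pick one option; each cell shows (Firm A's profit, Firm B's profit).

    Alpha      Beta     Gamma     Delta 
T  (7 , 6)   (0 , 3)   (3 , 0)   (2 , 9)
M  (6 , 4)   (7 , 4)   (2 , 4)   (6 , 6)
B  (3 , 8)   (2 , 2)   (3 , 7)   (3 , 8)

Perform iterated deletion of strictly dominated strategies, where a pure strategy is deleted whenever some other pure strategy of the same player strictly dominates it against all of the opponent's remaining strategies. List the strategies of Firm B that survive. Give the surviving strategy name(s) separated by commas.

Delta

For Firm B, Delta strictly dominates Beta on the remaining rows (T: 9>3, M: 6>4, B: 8>2); eliminate Beta.
For Firm B, Delta strictly dominates Gamma on the remaining rows (T: 9>0, M: 6>4, B: 8>7); eliminate Gamma.
For Firm A, M strictly dominates B on the remaining columns (Alpha: 6>3, Delta: 6>3); eliminate B.
For Firm B, Delta strictly dominates Alpha on the remaining rows (T: 9>6, M: 6>4); eliminate Alpha.
Row T is eliminated: M beats it against every remaining column (Delta: 6>2).
Among the remaining strategies, none is strictly dominated by another pure strategy of the same player, so the elimination stops.
Surviving strategies — Firm A: {M}; Firm B: {Delta}.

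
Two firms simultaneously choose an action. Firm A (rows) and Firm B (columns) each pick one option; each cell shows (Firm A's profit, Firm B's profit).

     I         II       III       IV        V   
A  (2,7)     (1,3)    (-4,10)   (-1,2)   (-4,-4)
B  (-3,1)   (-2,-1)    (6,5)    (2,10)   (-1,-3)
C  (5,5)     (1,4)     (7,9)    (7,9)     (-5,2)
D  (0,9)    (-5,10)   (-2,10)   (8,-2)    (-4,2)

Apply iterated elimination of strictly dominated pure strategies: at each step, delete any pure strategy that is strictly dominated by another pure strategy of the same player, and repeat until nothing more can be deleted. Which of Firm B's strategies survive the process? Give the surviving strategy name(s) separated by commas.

For Firm B, III strictly dominates I on the remaining rows (A: 10>7, B: 5>1, C: 9>5, D: 10>9); eliminate I.
Column V is eliminated: II beats it against every remaining row (A: 3>-4, B: -1>-3, C: 4>2, D: 10>2).
Row B is eliminated: C beats it against every remaining column (II: 1>-2, III: 7>6, IV: 7>2).
Among the remaining strategies, none is strictly dominated by another pure strategy of the same player, so the elimination stops.
Surviving strategies — Firm A: {A, C, D}; Firm B: {II, III, IV}.

II, III, IV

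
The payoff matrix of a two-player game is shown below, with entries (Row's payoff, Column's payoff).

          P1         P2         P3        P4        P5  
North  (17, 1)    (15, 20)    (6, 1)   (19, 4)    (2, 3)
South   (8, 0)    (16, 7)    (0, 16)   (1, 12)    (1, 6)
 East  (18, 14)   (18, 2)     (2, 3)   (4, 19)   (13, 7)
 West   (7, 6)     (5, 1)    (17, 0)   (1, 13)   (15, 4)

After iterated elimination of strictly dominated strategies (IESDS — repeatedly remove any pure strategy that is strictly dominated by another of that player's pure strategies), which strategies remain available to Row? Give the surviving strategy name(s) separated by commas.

Row's strategy South is strictly dominated by East (P1: 18>8, P2: 18>16, P3: 2>0, P4: 4>1, P5: 13>1) and is removed.
For Column, P4 strictly dominates P1 on the remaining rows (North: 4>1, East: 19>14, West: 13>6); eliminate P1.
For Column, P4 strictly dominates P3 on the remaining rows (North: 4>1, East: 19>3, West: 13>0); eliminate P3.
Column P5 is eliminated: P4 beats it against every remaining row (North: 4>3, East: 19>7, West: 13>4).
For Row, North strictly dominates West on the remaining columns (P2: 15>5, P4: 19>1); eliminate West.
Among the remaining strategies, none is strictly dominated by another pure strategy of the same player, so the elimination stops.
Surviving strategies — Row: {North, East}; Column: {P2, P4}.

North, East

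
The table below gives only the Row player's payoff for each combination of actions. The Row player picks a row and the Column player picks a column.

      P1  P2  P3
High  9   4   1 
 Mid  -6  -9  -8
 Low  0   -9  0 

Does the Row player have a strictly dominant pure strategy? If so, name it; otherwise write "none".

High vs Mid: P1: 9>-6, P2: 4>-9, P3: 1>-8.
High vs Low: P1: 9>0, P2: 4>-9, P3: 1>0.
High strictly beats every other strategy against every opponent action, so it is strictly dominant.

High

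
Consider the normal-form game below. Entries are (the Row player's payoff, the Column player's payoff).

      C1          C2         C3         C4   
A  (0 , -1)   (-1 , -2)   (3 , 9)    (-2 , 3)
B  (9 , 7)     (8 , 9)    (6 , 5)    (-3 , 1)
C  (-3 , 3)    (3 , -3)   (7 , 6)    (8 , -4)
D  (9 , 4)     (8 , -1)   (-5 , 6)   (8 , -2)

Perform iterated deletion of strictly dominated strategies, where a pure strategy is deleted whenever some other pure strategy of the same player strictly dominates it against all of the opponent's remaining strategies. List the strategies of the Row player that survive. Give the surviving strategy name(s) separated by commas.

The Column player's strategy C4 is strictly dominated by C3 (A: 9>3, B: 5>1, C: 6>-4, D: 6>-2) and is removed.
Row A is eliminated: B beats it against every remaining column (C1: 9>0, C2: 8>-1, C3: 6>3).
Among the remaining strategies, none is strictly dominated by another pure strategy of the same player, so the elimination stops.
Surviving strategies — the Row player: {B, C, D}; the Column player: {C1, C2, C3}.

B, C, D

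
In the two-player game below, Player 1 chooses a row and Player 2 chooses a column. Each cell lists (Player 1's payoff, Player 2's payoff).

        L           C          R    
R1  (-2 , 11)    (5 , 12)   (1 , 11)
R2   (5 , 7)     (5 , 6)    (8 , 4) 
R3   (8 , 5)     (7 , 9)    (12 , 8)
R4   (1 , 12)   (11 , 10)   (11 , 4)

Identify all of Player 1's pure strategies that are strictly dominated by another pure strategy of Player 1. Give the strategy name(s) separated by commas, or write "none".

R1, R2

R3 strictly dominates R1 — L: 8>-2, C: 7>5, R: 12>1.
R2 is strictly dominated by R3 (L: 8>5, C: 7>5, R: 12>8).
Nothing dominates R3: R1 at L (8>-2); R2 at L (8>5); R4 at L (8>1).
R4 is not dominated — it holds its own against R1 at L (1>-2); R2 at C (11>5); R3 at C (11>7).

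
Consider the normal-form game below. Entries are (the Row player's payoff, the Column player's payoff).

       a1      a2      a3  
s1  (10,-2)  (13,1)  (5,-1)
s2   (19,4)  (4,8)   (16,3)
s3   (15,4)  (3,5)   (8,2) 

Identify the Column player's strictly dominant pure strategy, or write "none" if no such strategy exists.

a2

a2 vs a1: s1: 1>-2, s2: 8>4, s3: 5>4.
a2 vs a3: s1: 1>-1, s2: 8>3, s3: 5>2.
a2 strictly beats every other strategy against every opponent action, so it is strictly dominant.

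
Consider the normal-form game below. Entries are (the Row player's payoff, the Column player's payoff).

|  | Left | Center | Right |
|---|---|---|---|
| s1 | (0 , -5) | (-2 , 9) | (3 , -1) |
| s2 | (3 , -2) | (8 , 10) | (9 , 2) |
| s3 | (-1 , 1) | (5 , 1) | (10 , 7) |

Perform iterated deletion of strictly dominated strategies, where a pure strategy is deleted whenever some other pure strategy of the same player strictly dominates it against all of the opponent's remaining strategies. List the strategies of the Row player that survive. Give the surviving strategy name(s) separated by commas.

s2, s3

For the Row player, s2 strictly dominates s1 on the remaining columns (Left: 3>0, Center: 8>-2, Right: 9>3); eliminate s1.
The Column player's strategy Left is strictly dominated by Right (s2: 2>-2, s3: 7>1) and is removed.
Among the remaining strategies, none is strictly dominated by another pure strategy of the same player, so the elimination stops.
Surviving strategies — the Row player: {s2, s3}; the Column player: {Center, Right}.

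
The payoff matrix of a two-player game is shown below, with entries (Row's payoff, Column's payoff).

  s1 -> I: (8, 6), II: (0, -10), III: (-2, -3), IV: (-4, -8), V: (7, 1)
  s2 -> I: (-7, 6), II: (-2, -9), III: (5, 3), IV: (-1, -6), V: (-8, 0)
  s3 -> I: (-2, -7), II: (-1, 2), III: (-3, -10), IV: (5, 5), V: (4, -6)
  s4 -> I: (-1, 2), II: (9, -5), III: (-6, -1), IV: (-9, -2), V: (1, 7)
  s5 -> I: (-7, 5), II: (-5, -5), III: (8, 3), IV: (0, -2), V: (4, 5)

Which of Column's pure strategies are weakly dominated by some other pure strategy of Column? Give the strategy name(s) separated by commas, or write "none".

I is not dominated — it holds its own against II at s1 (6>-10); III at s1 (6>-3); IV at s1 (6>-8); V at s1 (6>1).
II is weakly dominated by IV (s1: -8>-10, s2: -6>-9, s3: 5>2, s4: -2>-5, s5: -2>-5).
I weakly dominates III — s1: 6>-3, s2: 6>3, s3: -7>-10, s4: 2>-1, s5: 5>3.
IV: no other strategy beats it everywhere (I at s3 (5>-7); II at s1 (-8>-10); III at s3 (5>-10); V at s3 (5>-6)).
Nothing dominates V: I at s3 (-6>-7); II at s1 (1>-10); III at s1 (1>-3); IV at s1 (1>-8).

II, III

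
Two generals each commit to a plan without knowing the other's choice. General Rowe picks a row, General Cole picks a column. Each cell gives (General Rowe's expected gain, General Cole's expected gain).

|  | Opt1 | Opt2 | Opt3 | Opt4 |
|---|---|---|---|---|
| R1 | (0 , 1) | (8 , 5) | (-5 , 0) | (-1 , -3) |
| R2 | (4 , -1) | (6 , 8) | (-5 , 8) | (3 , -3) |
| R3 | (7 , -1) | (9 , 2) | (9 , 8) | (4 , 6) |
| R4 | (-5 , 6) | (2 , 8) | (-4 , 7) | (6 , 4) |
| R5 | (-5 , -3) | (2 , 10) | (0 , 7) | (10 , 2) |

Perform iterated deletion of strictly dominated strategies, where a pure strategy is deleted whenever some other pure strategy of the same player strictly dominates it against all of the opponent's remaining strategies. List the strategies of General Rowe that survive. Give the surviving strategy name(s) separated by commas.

General Rowe's strategy R1 is strictly dominated by R3 (Opt1: 7>0, Opt2: 9>8, Opt3: 9>-5, Opt4: 4>-1) and is removed.
General Rowe's strategy R2 is strictly dominated by R3 (Opt1: 7>4, Opt2: 9>6, Opt3: 9>-5, Opt4: 4>3) and is removed.
Column Opt1 is eliminated: Opt2 beats it against every remaining row (R3: 2>-1, R4: 8>6, R5: 10>-3).
For General Cole, Opt3 strictly dominates Opt4 on the remaining rows (R3: 8>6, R4: 7>4, R5: 7>2); eliminate Opt4.
Row R4 is eliminated: R3 beats it against every remaining column (Opt2: 9>2, Opt3: 9>-4).
Row R5 is eliminated: R3 beats it against every remaining column (Opt2: 9>2, Opt3: 9>0).
General Cole's strategy Opt2 is strictly dominated by Opt3 (R3: 8>2) and is removed.
Among the remaining strategies, none is strictly dominated by another pure strategy of the same player, so the elimination stops.
Surviving strategies — General Rowe: {R3}; General Cole: {Opt3}.

R3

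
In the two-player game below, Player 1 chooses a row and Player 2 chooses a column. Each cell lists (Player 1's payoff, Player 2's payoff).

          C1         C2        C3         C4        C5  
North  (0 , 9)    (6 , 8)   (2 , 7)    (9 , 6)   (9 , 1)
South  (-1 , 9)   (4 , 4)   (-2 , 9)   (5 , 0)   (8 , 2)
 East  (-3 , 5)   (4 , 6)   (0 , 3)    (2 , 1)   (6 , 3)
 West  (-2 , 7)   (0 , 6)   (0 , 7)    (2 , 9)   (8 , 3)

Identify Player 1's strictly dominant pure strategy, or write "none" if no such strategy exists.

North

North vs South: C1: 0>-1, C2: 6>4, C3: 2>-2, C4: 9>5, C5: 9>8.
North vs East: C1: 0>-3, C2: 6>4, C3: 2>0, C4: 9>2, C5: 9>6.
North vs West: C1: 0>-2, C2: 6>0, C3: 2>0, C4: 9>2, C5: 9>8.
North strictly beats every other strategy against every opponent action, so it is strictly dominant.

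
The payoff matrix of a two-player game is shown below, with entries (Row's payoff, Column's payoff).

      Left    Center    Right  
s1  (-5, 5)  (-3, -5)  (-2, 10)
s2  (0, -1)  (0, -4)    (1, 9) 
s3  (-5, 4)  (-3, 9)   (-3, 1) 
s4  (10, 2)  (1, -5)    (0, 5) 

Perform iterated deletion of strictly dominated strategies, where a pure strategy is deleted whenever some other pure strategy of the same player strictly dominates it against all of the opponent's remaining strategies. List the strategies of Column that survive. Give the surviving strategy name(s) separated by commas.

Row's strategy s1 is strictly dominated by s2 (Left: 0>-5, Center: 0>-3, Right: 1>-2) and is removed.
Row's strategy s3 is strictly dominated by s2 (Left: 0>-5, Center: 0>-3, Right: 1>-3) and is removed.
Column's strategy Left is strictly dominated by Right (s2: 9>-1, s4: 5>2) and is removed.
For Column, Right strictly dominates Center on the remaining rows (s2: 9>-4, s4: 5>-5); eliminate Center.
For Row, s2 strictly dominates s4 on the remaining columns (Right: 1>0); eliminate s4.
Among the remaining strategies, none is strictly dominated by another pure strategy of the same player, so the elimination stops.
Surviving strategies — Row: {s2}; Column: {Right}.

Right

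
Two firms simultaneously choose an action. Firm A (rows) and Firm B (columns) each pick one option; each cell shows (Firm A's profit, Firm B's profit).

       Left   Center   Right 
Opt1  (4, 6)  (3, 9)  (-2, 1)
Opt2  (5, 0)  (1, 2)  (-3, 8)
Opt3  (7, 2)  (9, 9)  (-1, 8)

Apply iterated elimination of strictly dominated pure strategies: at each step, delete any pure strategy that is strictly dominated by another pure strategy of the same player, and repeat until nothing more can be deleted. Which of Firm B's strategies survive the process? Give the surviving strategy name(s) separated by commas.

Center

Firm A's strategy Opt1 is strictly dominated by Opt3 (Left: 7>4, Center: 9>3, Right: -1>-2) and is removed.
Row Opt2 is eliminated: Opt3 beats it against every remaining column (Left: 7>5, Center: 9>1, Right: -1>-3).
For Firm B, Center strictly dominates Left on the remaining rows (Opt3: 9>2); eliminate Left.
Firm B's strategy Right is strictly dominated by Center (Opt3: 9>8) and is removed.
Among the remaining strategies, none is strictly dominated by another pure strategy of the same player, so the elimination stops.
Surviving strategies — Firm A: {Opt3}; Firm B: {Center}.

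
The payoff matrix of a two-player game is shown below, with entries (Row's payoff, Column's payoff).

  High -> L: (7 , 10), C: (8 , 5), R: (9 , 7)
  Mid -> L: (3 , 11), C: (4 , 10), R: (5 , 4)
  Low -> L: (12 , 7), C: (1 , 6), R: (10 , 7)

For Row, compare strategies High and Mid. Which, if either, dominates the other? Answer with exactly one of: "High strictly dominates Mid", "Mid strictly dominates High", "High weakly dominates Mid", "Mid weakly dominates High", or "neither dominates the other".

Compare High to Mid across each opponent action: L: 7>3, C: 8>4, R: 9>5.
Every comparison favours High, so High strictly dominates Mid.

High strictly dominates Mid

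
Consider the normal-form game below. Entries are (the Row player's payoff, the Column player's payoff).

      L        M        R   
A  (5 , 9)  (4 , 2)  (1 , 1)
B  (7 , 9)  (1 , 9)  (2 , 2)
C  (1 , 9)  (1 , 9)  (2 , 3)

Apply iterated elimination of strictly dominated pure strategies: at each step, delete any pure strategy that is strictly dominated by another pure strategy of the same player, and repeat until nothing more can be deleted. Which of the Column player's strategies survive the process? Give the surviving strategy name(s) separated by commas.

For the Column player, L strictly dominates R on the remaining rows (A: 9>1, B: 9>2, C: 9>3); eliminate R.
Row C is eliminated: A beats it against every remaining column (L: 5>1, M: 4>1).
Among the remaining strategies, none is strictly dominated by another pure strategy of the same player, so the elimination stops.
Surviving strategies — the Row player: {A, B}; the Column player: {L, M}.

L, M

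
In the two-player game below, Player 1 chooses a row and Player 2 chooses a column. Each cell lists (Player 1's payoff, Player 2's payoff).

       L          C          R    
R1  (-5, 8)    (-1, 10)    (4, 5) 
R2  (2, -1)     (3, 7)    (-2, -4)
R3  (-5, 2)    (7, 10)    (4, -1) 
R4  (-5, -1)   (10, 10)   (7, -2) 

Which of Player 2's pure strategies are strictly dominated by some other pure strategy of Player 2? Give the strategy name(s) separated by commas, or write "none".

L: dominated, since C does at least as well everywhere (R1: 10>8, R2: 7>-1, R3: 10>2, R4: 10>-1).
Nothing dominates C: L at R1 (10>8); R at R1 (10>5).
R is strictly dominated by L (R1: 8>5, R2: -1>-4, R3: 2>-1, R4: -1>-2).

L, R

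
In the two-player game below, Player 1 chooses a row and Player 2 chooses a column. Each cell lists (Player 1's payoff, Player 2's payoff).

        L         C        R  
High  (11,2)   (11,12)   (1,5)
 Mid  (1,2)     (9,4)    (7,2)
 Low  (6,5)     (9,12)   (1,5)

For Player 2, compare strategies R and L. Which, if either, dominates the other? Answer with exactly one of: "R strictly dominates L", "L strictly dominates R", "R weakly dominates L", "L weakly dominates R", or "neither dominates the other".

R's payoffs vs L's, by Player 1's action — High: 5>2, Mid: 2=2, Low: 5=5.
R is at least as good everywhere and strictly better somewhere (tied only at Mid, Low), so R weakly but not strictly dominates L.

R weakly dominates L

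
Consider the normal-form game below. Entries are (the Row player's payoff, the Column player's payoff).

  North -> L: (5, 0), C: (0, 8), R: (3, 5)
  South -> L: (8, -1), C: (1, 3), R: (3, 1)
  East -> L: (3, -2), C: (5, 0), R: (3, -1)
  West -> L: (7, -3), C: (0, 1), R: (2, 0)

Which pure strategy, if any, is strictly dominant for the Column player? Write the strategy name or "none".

C vs L: North: 8>0, South: 3>-1, East: 0>-2, West: 1>-3.
C vs R: North: 8>5, South: 3>1, East: 0>-1, West: 1>0.
C strictly beats every other strategy against every opponent action, so it is strictly dominant.

C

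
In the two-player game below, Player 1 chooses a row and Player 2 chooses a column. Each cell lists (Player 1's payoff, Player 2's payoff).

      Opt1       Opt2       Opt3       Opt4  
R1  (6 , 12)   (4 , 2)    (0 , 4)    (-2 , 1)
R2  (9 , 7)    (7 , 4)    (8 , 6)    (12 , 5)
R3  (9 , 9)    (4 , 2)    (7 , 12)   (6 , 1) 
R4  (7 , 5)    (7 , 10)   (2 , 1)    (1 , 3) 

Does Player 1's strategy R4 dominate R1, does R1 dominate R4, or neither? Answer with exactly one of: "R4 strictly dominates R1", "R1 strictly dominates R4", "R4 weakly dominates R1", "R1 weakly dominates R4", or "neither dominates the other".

R4 strictly dominates R1

R4's payoffs vs R1's, by Player 2's action — Opt1: 7>6, Opt2: 7>4, Opt3: 2>0, Opt4: 1>-2.
R4 gives a strictly higher payoff against each choice by Player 2, so R4 strictly dominates R1.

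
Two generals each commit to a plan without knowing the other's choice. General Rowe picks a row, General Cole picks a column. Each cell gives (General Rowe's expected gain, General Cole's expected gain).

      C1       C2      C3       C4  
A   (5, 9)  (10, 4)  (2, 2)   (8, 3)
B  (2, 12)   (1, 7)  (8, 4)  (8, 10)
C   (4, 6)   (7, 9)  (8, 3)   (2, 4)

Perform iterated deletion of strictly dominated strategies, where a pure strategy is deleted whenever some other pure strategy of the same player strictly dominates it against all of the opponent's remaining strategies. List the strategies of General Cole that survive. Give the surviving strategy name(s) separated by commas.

Column C3 is eliminated: C1 beats it against every remaining row (A: 9>2, B: 12>4, C: 6>3).
General Rowe's strategy C is strictly dominated by A (C1: 5>4, C2: 10>7, C4: 8>2) and is removed.
Column C2 is eliminated: C1 beats it against every remaining row (A: 9>4, B: 12>7).
For General Cole, C1 strictly dominates C4 on the remaining rows (A: 9>3, B: 12>10); eliminate C4.
For General Rowe, A strictly dominates B on the remaining columns (C1: 5>2); eliminate B.
Among the remaining strategies, none is strictly dominated by another pure strategy of the same player, so the elimination stops.
Surviving strategies — General Rowe: {A}; General Cole: {C1}.

C1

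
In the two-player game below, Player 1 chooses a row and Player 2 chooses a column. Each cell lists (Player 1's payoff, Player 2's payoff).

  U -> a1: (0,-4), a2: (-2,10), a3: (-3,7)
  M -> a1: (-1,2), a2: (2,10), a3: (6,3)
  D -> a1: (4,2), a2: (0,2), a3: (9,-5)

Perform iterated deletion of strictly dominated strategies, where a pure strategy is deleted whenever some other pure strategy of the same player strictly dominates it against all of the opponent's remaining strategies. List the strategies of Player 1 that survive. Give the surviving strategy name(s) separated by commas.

M, D

For Player 1, D strictly dominates U on the remaining columns (a1: 4>0, a2: 0>-2, a3: 9>-3); eliminate U.
For Player 2, a2 strictly dominates a3 on the remaining rows (M: 10>3, D: 2>-5); eliminate a3.
Among the remaining strategies, none is strictly dominated by another pure strategy of the same player, so the elimination stops.
Surviving strategies — Player 1: {M, D}; Player 2: {a1, a2}.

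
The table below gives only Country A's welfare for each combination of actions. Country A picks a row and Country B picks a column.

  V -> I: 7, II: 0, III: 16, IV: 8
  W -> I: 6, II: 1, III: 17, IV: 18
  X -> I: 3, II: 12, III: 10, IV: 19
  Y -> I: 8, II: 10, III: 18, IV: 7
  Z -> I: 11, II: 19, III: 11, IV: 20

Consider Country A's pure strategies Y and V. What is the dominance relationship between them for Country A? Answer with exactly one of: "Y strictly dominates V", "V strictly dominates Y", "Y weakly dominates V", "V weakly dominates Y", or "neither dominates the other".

Y's payoffs vs V's, by Country B's action — I: 8>7, II: 10>0, III: 18>16, IV: 7<8.
Y does better at I, II, III but worse at IV; neither strategy dominates the other.

neither dominates the other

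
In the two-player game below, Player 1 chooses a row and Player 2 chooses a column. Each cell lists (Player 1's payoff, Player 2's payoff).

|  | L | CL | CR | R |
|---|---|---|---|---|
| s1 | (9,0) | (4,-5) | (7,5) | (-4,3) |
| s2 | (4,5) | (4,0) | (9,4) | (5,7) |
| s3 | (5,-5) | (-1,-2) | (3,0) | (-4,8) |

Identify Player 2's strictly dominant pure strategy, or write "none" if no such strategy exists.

none

L fails to dominate CL at s3 (-5<-2).
CL fails to dominate L at s1 (-5<0).
CR fails to dominate L at s2 (4<5).
R fails to dominate CR at s1 (3<5).
No single strategy dominates all the others.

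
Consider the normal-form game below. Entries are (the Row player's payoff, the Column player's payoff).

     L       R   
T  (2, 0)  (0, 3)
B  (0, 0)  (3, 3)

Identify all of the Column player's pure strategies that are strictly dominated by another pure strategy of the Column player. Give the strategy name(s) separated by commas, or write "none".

L

R strictly dominates L — T: 3>0, B: 3>0.
Nothing dominates R: L at T (3>0).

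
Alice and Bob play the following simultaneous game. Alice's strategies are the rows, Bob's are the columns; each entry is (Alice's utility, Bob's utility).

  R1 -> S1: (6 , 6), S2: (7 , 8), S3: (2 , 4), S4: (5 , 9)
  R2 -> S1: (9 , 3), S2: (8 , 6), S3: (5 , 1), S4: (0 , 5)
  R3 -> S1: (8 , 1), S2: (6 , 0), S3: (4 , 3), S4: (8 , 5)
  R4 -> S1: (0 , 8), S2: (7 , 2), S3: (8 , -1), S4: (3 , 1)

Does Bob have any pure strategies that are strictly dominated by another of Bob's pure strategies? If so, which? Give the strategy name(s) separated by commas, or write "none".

Nothing dominates S1: S2 at R3 (1>0); S3 at R1 (6>4); S4 at R4 (8>1).
S2 is not dominated — it holds its own against S1 at R1 (8>6); S3 at R1 (8>4); S4 at R2 (6>5).
S3: dominated, since S4 does at least as well everywhere (R1: 9>4, R2: 5>1, R3: 5>3, R4: 1>-1).
Nothing dominates S4: S1 at R1 (9>6); S2 at R1 (9>8); S3 at R1 (9>4).

S3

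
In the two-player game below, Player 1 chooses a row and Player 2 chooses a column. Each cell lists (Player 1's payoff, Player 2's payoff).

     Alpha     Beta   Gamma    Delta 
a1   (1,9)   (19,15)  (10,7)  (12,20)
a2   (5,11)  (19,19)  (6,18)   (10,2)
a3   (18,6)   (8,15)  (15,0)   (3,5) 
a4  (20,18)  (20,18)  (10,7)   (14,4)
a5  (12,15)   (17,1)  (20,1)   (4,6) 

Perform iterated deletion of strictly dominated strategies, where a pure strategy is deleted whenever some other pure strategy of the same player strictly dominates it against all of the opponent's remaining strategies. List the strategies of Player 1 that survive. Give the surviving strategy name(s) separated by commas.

Row a2 is eliminated: a4 beats it against every remaining column (Alpha: 20>5, Beta: 20>19, Gamma: 10>6, Delta: 14>10).
Player 2's strategy Gamma is strictly dominated by Alpha (a1: 9>7, a3: 6>0, a4: 18>7, a5: 15>1) and is removed.
Player 1's strategy a1 is strictly dominated by a4 (Alpha: 20>1, Beta: 20>19, Delta: 14>12) and is removed.
For Player 1, a4 strictly dominates a3 on the remaining columns (Alpha: 20>18, Beta: 20>8, Delta: 14>3); eliminate a3.
Player 1's strategy a5 is strictly dominated by a4 (Alpha: 20>12, Beta: 20>17, Delta: 14>4) and is removed.
For Player 2, Alpha strictly dominates Delta on the remaining rows (a4: 18>4); eliminate Delta.
Among the remaining strategies, none is strictly dominated by another pure strategy of the same player, so the elimination stops.
Surviving strategies — Player 1: {a4}; Player 2: {Alpha, Beta}.

a4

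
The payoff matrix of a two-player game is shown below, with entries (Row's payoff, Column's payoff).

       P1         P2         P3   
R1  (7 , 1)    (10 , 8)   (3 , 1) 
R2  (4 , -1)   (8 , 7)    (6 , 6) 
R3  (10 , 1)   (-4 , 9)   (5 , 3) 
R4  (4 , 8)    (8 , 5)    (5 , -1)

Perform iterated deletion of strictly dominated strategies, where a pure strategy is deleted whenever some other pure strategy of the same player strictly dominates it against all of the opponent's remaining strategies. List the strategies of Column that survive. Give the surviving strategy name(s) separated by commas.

For Column, P2 strictly dominates P3 on the remaining rows (R1: 8>1, R2: 7>6, R3: 9>3, R4: 5>-1); eliminate P3.
Row's strategy R2 is strictly dominated by R1 (P1: 7>4, P2: 10>8) and is removed.
For Row, R1 strictly dominates R4 on the remaining columns (P1: 7>4, P2: 10>8); eliminate R4.
Column's strategy P1 is strictly dominated by P2 (R1: 8>1, R3: 9>1) and is removed.
Row's strategy R3 is strictly dominated by R1 (P2: 10>-4) and is removed.
Among the remaining strategies, none is strictly dominated by another pure strategy of the same player, so the elimination stops.
Surviving strategies — Row: {R1}; Column: {P2}.

P2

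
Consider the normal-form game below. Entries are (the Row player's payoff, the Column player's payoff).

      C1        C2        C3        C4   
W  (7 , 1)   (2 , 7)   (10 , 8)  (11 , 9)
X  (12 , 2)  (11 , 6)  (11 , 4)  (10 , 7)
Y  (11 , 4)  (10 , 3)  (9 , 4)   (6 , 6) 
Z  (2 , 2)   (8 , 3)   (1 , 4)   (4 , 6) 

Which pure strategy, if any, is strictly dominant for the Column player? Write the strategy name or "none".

C4 vs C1: W: 9>1, X: 7>2, Y: 6>4, Z: 6>2.
C4 vs C2: W: 9>7, X: 7>6, Y: 6>3, Z: 6>3.
C4 vs C3: W: 9>8, X: 7>4, Y: 6>4, Z: 6>4.
C4 strictly beats every other strategy against every opponent action, so it is strictly dominant.

C4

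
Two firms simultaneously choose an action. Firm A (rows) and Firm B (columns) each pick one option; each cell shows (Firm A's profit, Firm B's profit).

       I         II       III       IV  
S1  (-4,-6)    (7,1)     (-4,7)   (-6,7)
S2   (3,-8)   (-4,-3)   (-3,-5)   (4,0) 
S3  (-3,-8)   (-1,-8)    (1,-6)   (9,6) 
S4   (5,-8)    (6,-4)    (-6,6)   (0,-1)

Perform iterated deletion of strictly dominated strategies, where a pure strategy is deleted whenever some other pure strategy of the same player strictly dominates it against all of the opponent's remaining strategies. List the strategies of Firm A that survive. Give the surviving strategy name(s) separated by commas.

Column I is eliminated: III beats it against every remaining row (S1: 7>-6, S2: -5>-8, S3: -6>-8, S4: 6>-8).
For Firm A, S3 strictly dominates S2 on the remaining columns (II: -1>-4, III: 1>-3, IV: 9>4); eliminate S2.
Firm B's strategy II is strictly dominated by III (S1: 7>1, S3: -6>-8, S4: 6>-4) and is removed.
For Firm A, S3 strictly dominates S1 on the remaining columns (III: 1>-4, IV: 9>-6); eliminate S1.
For Firm A, S3 strictly dominates S4 on the remaining columns (III: 1>-6, IV: 9>0); eliminate S4.
Firm B's strategy III is strictly dominated by IV (S3: 6>-6) and is removed.
Among the remaining strategies, none is strictly dominated by another pure strategy of the same player, so the elimination stops.
Surviving strategies — Firm A: {S3}; Firm B: {IV}.

S3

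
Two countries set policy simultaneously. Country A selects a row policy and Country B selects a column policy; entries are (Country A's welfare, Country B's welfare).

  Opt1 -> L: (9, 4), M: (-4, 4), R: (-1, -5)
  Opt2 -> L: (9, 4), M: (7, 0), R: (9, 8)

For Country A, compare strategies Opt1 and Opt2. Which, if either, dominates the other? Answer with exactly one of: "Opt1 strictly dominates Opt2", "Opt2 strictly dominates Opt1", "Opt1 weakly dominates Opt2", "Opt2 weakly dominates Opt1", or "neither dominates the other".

Compare Opt1 to Opt2 across each opponent action: L: 9=9, M: -4<7, R: -1<9.
Opt2 is at least as good everywhere and strictly better somewhere (tied at L), so Opt2 weakly dominates Opt1.

Opt2 weakly dominates Opt1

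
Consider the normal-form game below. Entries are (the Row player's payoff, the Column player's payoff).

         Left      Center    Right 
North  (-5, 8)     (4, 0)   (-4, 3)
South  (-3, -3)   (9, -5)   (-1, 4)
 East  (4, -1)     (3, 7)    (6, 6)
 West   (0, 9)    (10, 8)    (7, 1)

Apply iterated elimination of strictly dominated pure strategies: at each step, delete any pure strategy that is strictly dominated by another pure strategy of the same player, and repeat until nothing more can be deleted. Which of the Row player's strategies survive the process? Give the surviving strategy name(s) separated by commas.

East, West

Row North is eliminated: South beats it against every remaining column (Left: -3>-5, Center: 9>4, Right: -1>-4).
For the Row player, West strictly dominates South on the remaining columns (Left: 0>-3, Center: 10>9, Right: 7>-1); eliminate South.
The Column player's strategy Right is strictly dominated by Center (East: 7>6, West: 8>1) and is removed.
Among the remaining strategies, none is strictly dominated by another pure strategy of the same player, so the elimination stops.
Surviving strategies — the Row player: {East, West}; the Column player: {Left, Center}.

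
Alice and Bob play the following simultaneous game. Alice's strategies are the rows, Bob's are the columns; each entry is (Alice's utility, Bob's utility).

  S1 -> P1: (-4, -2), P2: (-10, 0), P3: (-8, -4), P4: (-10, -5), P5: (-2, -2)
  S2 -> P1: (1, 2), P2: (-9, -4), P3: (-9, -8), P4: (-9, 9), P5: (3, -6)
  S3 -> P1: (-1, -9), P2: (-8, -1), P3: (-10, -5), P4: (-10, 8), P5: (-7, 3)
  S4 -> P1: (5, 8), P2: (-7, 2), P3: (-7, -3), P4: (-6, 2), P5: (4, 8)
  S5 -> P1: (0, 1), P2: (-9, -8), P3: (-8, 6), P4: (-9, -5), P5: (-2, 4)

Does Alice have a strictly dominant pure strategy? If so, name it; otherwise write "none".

S4

S4 vs S1: P1: 5>-4, P2: -7>-10, P3: -7>-8, P4: -6>-10, P5: 4>-2.
S4 vs S2: P1: 5>1, P2: -7>-9, P3: -7>-9, P4: -6>-9, P5: 4>3.
S4 vs S3: P1: 5>-1, P2: -7>-8, P3: -7>-10, P4: -6>-10, P5: 4>-7.
S4 vs S5: P1: 5>0, P2: -7>-9, P3: -7>-8, P4: -6>-9, P5: 4>-2.
S4 strictly beats every other strategy against every opponent action, so it is strictly dominant.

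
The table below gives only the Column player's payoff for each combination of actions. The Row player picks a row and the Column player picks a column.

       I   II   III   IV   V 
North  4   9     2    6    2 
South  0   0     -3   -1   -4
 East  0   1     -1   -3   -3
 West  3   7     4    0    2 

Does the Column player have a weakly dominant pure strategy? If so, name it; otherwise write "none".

II vs I: North: 9>4, South: 0=0, East: 1>0, West: 7>3.
II vs III: North: 9>2, South: 0>-3, East: 1>-1, West: 7>4.
II vs IV: North: 9>6, South: 0>-1, East: 1>-3, West: 7>0.
II vs V: North: 9>2, South: 0>-4, East: 1>-3, West: 7>2.
II is at least as good as every other strategy against every opponent action, so it is weakly dominant.

II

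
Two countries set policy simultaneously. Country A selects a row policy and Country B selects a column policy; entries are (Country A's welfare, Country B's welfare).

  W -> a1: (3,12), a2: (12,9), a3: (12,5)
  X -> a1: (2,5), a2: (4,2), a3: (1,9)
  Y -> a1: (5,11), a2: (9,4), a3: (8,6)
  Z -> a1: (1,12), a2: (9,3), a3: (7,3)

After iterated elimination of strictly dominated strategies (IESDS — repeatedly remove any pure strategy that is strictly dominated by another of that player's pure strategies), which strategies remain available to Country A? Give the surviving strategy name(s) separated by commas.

Y

For Country A, W strictly dominates X on the remaining columns (a1: 3>2, a2: 12>4, a3: 12>1); eliminate X.
Row Z is eliminated: W beats it against every remaining column (a1: 3>1, a2: 12>9, a3: 12>7).
Column a2 is eliminated: a1 beats it against every remaining row (W: 12>9, Y: 11>4).
Column a3 is eliminated: a1 beats it against every remaining row (W: 12>5, Y: 11>6).
Row W is eliminated: Y beats it against every remaining column (a1: 5>3).
Among the remaining strategies, none is strictly dominated by another pure strategy of the same player, so the elimination stops.
Surviving strategies — Country A: {Y}; Country B: {a1}.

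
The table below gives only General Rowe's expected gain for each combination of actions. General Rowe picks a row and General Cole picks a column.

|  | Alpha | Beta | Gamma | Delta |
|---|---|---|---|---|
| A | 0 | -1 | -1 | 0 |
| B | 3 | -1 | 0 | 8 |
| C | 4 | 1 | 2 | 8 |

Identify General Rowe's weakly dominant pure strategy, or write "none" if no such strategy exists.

C

C vs A: Alpha: 4>0, Beta: 1>-1, Gamma: 2>-1, Delta: 8>0.
C vs B: Alpha: 4>3, Beta: 1>-1, Gamma: 2>0, Delta: 8=8.
C is at least as good as every other strategy against every opponent action, so it is weakly dominant.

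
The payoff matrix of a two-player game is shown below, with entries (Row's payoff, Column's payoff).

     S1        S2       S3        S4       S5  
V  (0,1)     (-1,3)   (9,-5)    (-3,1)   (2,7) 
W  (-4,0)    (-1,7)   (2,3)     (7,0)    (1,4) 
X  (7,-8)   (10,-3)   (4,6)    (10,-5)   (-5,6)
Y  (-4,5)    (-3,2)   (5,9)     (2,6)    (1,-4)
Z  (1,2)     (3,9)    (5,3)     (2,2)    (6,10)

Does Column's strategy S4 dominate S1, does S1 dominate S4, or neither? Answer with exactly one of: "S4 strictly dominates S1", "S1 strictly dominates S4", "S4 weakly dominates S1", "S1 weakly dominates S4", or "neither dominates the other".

S4's payoffs vs S1's, by Row's action — V: 1=1, W: 0=0, X: -5>-8, Y: 6>5, Z: 2=2.
S4 is at least as good everywhere and strictly better somewhere (tied only at V, W, Z), so S4 weakly but not strictly dominates S1.

S4 weakly dominates S1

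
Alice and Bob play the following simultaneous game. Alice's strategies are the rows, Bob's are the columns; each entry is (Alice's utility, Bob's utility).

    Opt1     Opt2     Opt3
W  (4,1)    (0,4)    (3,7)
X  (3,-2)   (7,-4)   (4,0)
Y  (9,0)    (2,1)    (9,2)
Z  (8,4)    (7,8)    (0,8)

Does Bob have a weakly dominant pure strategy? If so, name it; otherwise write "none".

Opt3 vs Opt1: W: 7>1, X: 0>-2, Y: 2>0, Z: 8>4.
Opt3 vs Opt2: W: 7>4, X: 0>-4, Y: 2>1, Z: 8=8.
Opt3 is at least as good as every other strategy against every opponent action, so it is weakly dominant.

Opt3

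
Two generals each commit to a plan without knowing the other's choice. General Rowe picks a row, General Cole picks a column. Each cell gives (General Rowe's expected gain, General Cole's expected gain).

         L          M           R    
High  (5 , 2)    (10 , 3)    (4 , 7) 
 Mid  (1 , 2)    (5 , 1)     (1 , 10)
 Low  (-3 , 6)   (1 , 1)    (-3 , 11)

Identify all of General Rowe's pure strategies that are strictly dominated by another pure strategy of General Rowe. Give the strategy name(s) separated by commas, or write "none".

Mid, Low

Nothing dominates High: Mid at L (5>1); Low at L (5>-3).
Mid: dominated, since High does at least as well everywhere (L: 5>1, M: 10>5, R: 4>1).
High strictly dominates Low — L: 5>-3, M: 10>1, R: 4>-3.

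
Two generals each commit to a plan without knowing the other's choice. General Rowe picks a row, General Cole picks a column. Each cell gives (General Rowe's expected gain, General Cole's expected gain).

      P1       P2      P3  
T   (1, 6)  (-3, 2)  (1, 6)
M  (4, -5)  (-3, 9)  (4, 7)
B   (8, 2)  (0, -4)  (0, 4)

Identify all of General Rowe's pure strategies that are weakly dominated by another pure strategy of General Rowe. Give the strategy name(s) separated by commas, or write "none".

T: dominated, since M does at least as well everywhere (P1: 4>1, P2: -3=-3, P3: 4>1).
M: no other strategy beats it everywhere (T at P1 (4>1); B at P3 (4>0)).
B is not dominated — it holds its own against T at P1 (8>1); M at P1 (8>4).

T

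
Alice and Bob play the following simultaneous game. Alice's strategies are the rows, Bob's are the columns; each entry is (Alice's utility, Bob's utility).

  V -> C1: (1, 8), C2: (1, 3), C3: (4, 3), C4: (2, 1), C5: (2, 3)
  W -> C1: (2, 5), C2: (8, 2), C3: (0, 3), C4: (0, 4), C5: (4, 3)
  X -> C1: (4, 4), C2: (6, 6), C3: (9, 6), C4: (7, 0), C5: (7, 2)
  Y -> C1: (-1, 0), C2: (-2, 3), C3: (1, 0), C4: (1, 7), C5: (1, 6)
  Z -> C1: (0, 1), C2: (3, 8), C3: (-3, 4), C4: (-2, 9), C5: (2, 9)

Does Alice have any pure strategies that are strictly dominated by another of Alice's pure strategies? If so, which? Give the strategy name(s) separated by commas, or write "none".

V, Y, Z

V is strictly dominated by X (C1: 4>1, C2: 6>1, C3: 9>4, C4: 7>2, C5: 7>2).
Nothing dominates W: V at C1 (2>1); X at C2 (8>6); Y at C1 (2>-1); Z at C1 (2>0).
Nothing dominates X: V at C1 (4>1); W at C1 (4>2); Y at C1 (4>-1); Z at C1 (4>0).
Y: dominated, since V does at least as well everywhere (C1: 1>-1, C2: 1>-2, C3: 4>1, C4: 2>1, C5: 2>1).
Z is strictly dominated by W (C1: 2>0, C2: 8>3, C3: 0>-3, C4: 0>-2, C5: 4>2).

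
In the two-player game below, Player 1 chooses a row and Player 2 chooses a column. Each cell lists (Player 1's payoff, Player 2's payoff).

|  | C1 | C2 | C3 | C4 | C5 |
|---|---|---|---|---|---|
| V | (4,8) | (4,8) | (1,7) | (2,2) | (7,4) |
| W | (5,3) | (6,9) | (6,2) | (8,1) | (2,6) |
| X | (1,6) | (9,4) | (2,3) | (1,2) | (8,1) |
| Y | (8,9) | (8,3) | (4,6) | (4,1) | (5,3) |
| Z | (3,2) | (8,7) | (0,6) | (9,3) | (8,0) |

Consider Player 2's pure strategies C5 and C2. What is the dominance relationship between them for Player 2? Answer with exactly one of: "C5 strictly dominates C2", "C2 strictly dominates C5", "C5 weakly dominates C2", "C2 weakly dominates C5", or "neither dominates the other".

C5's payoffs vs C2's, by Player 1's action — V: 4<8, W: 6<9, X: 1<4, Y: 3=3, Z: 0<7.
C2 is at least as good everywhere and strictly better somewhere (tied at Y), so C2 weakly dominates C5.

C2 weakly dominates C5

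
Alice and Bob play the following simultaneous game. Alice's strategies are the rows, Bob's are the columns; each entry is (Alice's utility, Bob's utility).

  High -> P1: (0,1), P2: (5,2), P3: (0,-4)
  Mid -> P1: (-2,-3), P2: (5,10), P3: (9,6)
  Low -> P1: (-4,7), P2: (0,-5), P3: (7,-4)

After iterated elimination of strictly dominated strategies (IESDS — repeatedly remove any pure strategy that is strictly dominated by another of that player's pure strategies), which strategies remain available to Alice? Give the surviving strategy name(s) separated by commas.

Alice's strategy Low is strictly dominated by Mid (P1: -2>-4, P2: 5>0, P3: 9>7) and is removed.
Bob's strategy P1 is strictly dominated by P2 (High: 2>1, Mid: 10>-3) and is removed.
For Bob, P2 strictly dominates P3 on the remaining rows (High: 2>-4, Mid: 10>6); eliminate P3.
Among the remaining strategies, none is strictly dominated by another pure strategy of the same player, so the elimination stops.
Surviving strategies — Alice: {High, Mid}; Bob: {P2}.

High, Mid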